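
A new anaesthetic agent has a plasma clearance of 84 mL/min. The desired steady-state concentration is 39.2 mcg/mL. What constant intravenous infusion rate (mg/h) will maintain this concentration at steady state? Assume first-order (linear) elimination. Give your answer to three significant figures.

Convert clearance: 84 mL/min × 60 min/h ÷ 1000 mL/L = 5.040 L/h
Rate = CL × Css = 5.040 × 39.2 = 197.6 mg/h

198 mg/h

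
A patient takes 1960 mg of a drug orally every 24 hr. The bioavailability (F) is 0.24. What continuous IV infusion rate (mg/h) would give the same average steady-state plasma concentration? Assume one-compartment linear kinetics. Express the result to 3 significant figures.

19.6 mg/h

Equivalent systemic input: infusion rate = F·D/τ.
Rate = 0.24 × 1960 / 24 = 19.60 mg/h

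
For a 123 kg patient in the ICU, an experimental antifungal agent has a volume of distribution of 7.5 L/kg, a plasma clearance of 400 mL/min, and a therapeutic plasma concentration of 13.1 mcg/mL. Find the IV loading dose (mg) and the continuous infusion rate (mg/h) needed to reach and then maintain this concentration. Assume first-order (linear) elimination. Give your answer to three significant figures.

(a) 12100 mg; (b) 314 mg/h

Vd(total) = 123 kg × 7.5 L/kg = 922.5 L
LD = Vd · C_target = 922.5 × 13.1 = 12080 mg
Convert clearance: 400 mL/min × 60 min/h ÷ 1000 mL/L = 24.00 L/h
Infusion rate = 24.00 L/h × 13.1 mg/L = 314.4 mg/h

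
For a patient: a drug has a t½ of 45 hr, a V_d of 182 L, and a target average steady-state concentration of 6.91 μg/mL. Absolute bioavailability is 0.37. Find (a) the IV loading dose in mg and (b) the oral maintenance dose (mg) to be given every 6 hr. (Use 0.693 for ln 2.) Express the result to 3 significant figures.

LD = Vd × C = 182.0 × 6.91 = 1258 mg
CL = 0.693 × Vd / t½ = 0.693 × 182.0 / 45 = 2.803 L/h
D = CL × Css × τ / F = 2.803 × 6.91 × 6 / 0.37 = 314.1 mg

(a) 1260 mg; (b) 314 mg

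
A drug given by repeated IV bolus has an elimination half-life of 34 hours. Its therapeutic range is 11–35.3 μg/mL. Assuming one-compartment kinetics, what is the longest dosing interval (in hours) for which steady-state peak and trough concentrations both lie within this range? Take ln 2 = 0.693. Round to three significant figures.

57.2 h

k = 0.693 / t½ = 0.693 / 34 = 0.02038 h⁻¹
Between IV bolus doses, concentration decays as C = C₀·e^(−kτ), so C_peak/C_trough = e^(kτ).
τ_max = ln(C_peak/C_trough) / k = ln(35.3/11) / 0.02038 = 1.166 / 0.02038 = 57.21 h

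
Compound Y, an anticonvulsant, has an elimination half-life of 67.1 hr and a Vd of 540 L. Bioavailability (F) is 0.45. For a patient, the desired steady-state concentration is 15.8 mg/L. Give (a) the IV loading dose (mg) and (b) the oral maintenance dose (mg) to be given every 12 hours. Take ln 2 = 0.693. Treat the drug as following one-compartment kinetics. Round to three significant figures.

LD = Vd × C = 540.0 × 15.8 = 8532 mg
CL = 0.693 × Vd / t½ = 0.693 × 540.0 / 67.1 = 5.577 L/h
D = CL × Css × τ / F = 5.577 × 15.8 × 12 / 0.45 = 2350 mg

(a) 8530 mg; (b) 2350 mg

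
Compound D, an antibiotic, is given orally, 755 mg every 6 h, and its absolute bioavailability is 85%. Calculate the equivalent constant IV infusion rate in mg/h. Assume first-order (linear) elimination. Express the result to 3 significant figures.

Equivalent systemic input: infusion rate = F·D/τ.
Rate = 0.85 × 755 / 6 = 107.0 mg/h

107 mg/h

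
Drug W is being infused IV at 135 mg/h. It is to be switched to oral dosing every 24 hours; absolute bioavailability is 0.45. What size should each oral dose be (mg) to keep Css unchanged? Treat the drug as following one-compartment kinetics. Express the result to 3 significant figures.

7200 mg

To maintain the same Css, the systemic dosing rate must be unchanged: F·D/τ = infusion rate.
D = rate × τ / F = 135 × 24 / 0.45 = 7200 mg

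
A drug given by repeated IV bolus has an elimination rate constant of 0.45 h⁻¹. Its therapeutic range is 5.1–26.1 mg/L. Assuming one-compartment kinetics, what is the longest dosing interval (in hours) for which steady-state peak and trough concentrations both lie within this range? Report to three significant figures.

3.63 h

Between IV bolus doses, concentration decays as C = C₀·e^(−kτ), so C_peak/C_trough = e^(kτ).
τ_max = ln(C_peak/C_trough) / k = ln(26.1/5.1) / 0.4500 = 1.633 / 0.4500 = 3.629 h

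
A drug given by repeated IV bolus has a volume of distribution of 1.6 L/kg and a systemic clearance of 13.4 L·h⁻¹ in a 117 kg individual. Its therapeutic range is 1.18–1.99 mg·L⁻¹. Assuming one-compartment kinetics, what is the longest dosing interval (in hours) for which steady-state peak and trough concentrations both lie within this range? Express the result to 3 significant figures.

7.30 h

Vd = 1.6 L/kg × 117 kg = 187.2 L
k = CL / Vd = 13.40 / 187.2 = 0.07158 h⁻¹
Between IV bolus doses, concentration decays as C = C₀·e^(−kτ), so C_peak/C_trough = e^(kτ).
τ_max = ln(C_peak/C_trough) / k = ln(1.99/1.18) / 0.07158 = 0.5226 / 0.07158 = 7.301 h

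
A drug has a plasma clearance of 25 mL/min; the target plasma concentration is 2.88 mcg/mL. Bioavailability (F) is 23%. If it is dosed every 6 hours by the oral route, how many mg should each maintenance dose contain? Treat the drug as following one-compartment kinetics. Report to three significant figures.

Convert clearance: 25 mL/min × 60 min/h ÷ 1000 mL/L = 1.500 L/h
D = CL × Css × τ / F = 1.500 × 2.88 × 6 / 0.23 = 112.7 mg

113 mg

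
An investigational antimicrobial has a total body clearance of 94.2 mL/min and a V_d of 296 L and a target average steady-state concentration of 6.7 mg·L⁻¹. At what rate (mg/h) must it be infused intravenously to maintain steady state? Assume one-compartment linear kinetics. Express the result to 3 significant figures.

37.9 mg/h

Convert clearance: 94.2 mL/min × 60 min/h ÷ 1000 mL/L = 5.652 L/h
Infusion rate = CL · Css = 5.652 L/h × 6.7 mg/L = 37.87 mg/h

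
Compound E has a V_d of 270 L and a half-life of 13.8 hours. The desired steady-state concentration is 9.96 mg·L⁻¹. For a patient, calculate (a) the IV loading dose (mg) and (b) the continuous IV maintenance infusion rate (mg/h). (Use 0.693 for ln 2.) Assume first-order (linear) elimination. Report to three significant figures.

(a) 2690 mg; (b) 135 mg/h

LD = Vd × C = 270.0 × 9.96 = 2689 mg
CL = 0.693 × Vd / t½ = 0.693 × 270.0 / 13.8 = 13.56 L/h
Infusion rate = CL × Css = 13.56 × 9.96 = 135.1 mg/h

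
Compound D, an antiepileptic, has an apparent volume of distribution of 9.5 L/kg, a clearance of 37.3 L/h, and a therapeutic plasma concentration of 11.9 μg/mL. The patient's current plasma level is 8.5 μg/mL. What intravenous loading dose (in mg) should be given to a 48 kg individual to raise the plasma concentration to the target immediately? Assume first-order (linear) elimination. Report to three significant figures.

1550 mg

Total Vd = 9.5 × 48 = 456.0 L
Concentration deficit ΔC = 11.9 − 8.5 = 3.400 mg/L
LD = Vd × ΔC = 456.0 × 3.400 = 1550 mg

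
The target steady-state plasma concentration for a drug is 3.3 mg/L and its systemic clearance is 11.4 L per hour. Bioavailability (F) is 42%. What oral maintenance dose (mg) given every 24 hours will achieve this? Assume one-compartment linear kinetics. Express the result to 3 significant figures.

D = CL × Css × τ / F = 11.40 × 3.3 × 24 / 0.42 = 2150 mg

2150 mg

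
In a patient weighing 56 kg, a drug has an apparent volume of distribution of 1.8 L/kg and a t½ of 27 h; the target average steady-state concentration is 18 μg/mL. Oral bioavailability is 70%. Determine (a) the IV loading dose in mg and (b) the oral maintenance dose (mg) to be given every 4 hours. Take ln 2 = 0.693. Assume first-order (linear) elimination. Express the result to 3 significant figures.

(a) 1810 mg; (b) 266 mg

Total Vd = 1.8 × 56 = 100.8 L
LD = Vd × C = 100.8 × 18 = 1814 mg
CL = 0.693 × Vd / t½ = 0.693 × 100.8 / 27 = 2.587 L/h
D = CL × Css × τ / F = 2.587 × 18 × 4 / 0.7 = 266.1 mg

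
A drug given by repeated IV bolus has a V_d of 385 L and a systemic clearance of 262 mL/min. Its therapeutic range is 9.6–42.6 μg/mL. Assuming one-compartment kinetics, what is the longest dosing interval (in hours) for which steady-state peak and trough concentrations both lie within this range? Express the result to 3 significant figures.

CL = 262 mL/min × 60/1000 = 15.72 L/h
k = CL / Vd = 15.72 / 385.0 = 0.04083 h⁻¹
Between IV bolus doses, concentration decays as C = C₀·e^(−kτ), so C_peak/C_trough = e^(kτ).
τ_max = ln(C_peak/C_trough) / k = ln(42.6/9.6) / 0.04083 = 1.490 / 0.04083 = 36.49 h

36.5 h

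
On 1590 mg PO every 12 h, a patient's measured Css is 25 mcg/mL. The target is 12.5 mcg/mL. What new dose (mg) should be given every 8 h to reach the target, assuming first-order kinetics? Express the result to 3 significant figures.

530 mg

For first-order elimination, Css ∝ F·D/(CL·τ); F and CL are unchanged, so Css ∝ D/τ.
D₂ = D₁ × (Css,target / Css,current) × (τ₂/τ₁) = 1590 × (12.5/25) × (8/12) = 530.0 mg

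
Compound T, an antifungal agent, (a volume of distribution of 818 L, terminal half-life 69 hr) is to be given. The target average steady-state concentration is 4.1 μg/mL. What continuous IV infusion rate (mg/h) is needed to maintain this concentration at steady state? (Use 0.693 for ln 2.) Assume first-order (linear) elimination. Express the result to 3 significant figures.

33.7 mg/h

k = 0.693/69 = 0.01004 h⁻¹, so CL = k·Vd = 0.01004 × 818.0 = 8.213 L/h
Infusion rate = CL × Css = 8.213 × 4.1 = 33.67 mg/h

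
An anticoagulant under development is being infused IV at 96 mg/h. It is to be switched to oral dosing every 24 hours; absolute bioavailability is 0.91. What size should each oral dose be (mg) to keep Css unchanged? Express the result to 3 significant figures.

To maintain the same Css, the systemic dosing rate must be unchanged: F·D/τ = infusion rate.
D = rate × τ / F = 96 × 24 / 0.91 = 2532 mg

2530 mg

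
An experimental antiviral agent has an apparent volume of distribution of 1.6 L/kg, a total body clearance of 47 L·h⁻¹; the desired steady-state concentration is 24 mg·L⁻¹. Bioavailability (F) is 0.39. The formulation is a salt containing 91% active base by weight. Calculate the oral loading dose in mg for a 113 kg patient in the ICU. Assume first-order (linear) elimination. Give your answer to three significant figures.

Total Vd = 1.6 × 113 = 180.8 L
The loading dose fills Vd to the target concentration.
LD = Vd × C / F / S = 180.8 × 24.00 / 0.39 / 0.91 = 12230 mg

12200 mg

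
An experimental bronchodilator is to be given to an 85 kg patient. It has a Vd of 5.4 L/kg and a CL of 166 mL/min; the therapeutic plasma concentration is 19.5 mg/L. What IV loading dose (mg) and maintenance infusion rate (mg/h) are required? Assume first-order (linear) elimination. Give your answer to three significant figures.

Vd(total) = 85 kg × 5.4 L/kg = 459.0 L
Loading: fill Vd to C_target → 459.0 L × 19.5 mg/L = 8951 mg
Convert clearance: 166 mL/min × 60 min/h ÷ 1000 mL/L = 9.960 L/h
Maintenance: replace elimination → rate = CL × Css = 9.960 × 19.5 = 194.2 mg/h

(a) 8950 mg; (b) 194 mg/h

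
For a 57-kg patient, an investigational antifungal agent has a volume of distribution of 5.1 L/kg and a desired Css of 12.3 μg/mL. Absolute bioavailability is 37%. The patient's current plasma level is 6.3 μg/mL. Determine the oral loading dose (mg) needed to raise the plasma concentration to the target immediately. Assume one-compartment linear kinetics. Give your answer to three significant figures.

4710 mg

Vd(total) = 57 kg × 5.1 L/kg = 290.7 L
The loading dose fills Vd to the target concentration.
Concentration deficit ΔC = 12.3 − 6.3 = 6.000 mg/L
LD = Vd × ΔC / F = 290.7 × 6.000 / 0.37 = 4714 mg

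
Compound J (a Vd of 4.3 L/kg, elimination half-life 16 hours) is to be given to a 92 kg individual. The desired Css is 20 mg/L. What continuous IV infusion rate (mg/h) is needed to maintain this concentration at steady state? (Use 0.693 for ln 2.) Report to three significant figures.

343 mg/h

Vd(total) = 92 kg × 4.3 L/kg = 395.6 L
CL = ln 2 · Vd / t½ = 0.693 × 395.6 / 16 = 17.13 L/h
Infusion rate = CL × Css = 17.13 × 20 = 342.6 mg/h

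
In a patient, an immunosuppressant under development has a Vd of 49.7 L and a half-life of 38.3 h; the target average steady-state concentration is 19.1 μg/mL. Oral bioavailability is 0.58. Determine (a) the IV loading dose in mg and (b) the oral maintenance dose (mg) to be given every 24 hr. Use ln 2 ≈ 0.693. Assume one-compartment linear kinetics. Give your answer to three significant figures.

(a) 949 mg; (b) 711 mg

LD = Vd × C = 49.70 × 19.1 = 949.3 mg
CL = 0.693 × Vd / t½ = 0.693 × 49.70 / 38.3 = 0.8993 L/h
D = CL × Css × τ / F = 0.8993 × 19.1 × 24 / 0.58 = 710.8 mg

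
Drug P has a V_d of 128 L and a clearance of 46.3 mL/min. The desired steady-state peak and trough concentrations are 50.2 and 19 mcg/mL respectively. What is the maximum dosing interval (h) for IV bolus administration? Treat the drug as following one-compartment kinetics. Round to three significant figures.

44.8 h

CL = 46.3 mL/min = 46.3 × 0.06 = 2.778 L/h
k = CL / Vd = 2.778 / 128.0 = 0.02170 h⁻¹
Between IV bolus doses, concentration decays as C = C₀·e^(−kτ), so C_peak/C_trough = e^(kτ).
τ_max = ln(C_peak/C_trough) / k = ln(50.2/19) / 0.02170 = 0.9716 / 0.02170 = 44.77 h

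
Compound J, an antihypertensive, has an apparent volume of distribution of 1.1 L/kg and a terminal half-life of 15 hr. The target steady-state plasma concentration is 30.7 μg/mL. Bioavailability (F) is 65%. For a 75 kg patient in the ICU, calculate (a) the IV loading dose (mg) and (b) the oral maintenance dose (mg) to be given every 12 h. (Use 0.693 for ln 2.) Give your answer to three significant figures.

Vd(total) = 75 kg × 1.1 L/kg = 82.50 L
LD = Vd × C = 82.50 × 30.7 = 2533 mg
CL = 0.693 × Vd / t½ = 0.693 × 82.50 / 15 = 3.812 L/h
D = CL × Css × τ / F = 3.812 × 30.7 × 12 / 0.65 = 2161 mg

(a) 2530 mg; (b) 2160 mg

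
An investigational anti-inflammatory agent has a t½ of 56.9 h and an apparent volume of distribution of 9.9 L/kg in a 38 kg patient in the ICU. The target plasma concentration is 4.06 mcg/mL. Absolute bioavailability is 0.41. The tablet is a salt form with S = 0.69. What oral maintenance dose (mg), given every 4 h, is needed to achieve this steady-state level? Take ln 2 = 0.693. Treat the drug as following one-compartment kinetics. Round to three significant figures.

Vd = 9.9 L/kg × 38 kg = 376.2 L
CL = 0.693 × Vd / t½ = 0.693 × 376.2 / 56.9 = 4.582 L/h
D = CL × Css × τ / F / S = 4.582 × 4.06 × 4 / 0.41 / 0.69 = 263.0 mg

263 mg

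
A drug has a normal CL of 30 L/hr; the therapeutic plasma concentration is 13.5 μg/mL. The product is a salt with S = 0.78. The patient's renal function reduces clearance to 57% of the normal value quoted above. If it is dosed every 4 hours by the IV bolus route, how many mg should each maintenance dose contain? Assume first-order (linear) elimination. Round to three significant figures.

Patient clearance = 0.57 × 30.00 = 17.10 L/h
D = CL × Css × τ / S = 17.10 × 13.5 × 4 / 0.78 = 1184 mg

1180 mg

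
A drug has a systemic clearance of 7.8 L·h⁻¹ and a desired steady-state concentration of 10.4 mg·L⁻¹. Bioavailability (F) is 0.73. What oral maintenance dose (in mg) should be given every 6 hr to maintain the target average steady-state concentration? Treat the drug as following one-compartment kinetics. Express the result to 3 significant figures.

At steady state, dose per interval replaces the amount cleared in that interval: F·D/τ = CL·Css.
D = CL × Css × τ / F = 7.800 × 10.4 × 6 / 0.73 = 666.7 mg

667 mg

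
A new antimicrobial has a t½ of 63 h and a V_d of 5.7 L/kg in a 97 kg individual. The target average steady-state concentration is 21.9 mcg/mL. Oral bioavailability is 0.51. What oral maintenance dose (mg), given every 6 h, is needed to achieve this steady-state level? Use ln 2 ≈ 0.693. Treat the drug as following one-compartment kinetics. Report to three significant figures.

1570 mg

Total Vd = 5.7 × 97 = 552.9 L
CL = 0.693 × Vd / t½ = 0.693 × 552.9 / 63 = 6.082 L/h
D = CL × Css × τ / F = 6.082 × 21.9 × 6 / 0.51 = 1567 mg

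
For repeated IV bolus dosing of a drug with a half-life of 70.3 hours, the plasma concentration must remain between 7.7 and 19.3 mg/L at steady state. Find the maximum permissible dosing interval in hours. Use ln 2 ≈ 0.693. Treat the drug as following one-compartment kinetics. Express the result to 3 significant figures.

93.2 h

k = 0.693 / t½ = 0.693 / 70.3 = 0.009858 h⁻¹
Between IV bolus doses, concentration decays as C = C₀·e^(−kτ), so C_peak/C_trough = e^(kτ).
τ_max = ln(C_peak/C_trough) / k = ln(19.3/7.7) / 0.009858 = 0.9189 / 0.009858 = 93.21 h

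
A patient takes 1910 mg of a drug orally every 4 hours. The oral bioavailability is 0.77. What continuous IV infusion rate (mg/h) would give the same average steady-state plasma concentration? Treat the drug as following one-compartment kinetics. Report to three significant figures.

Equivalent systemic input: infusion rate = F·D/τ.
Rate = 0.77 × 1910 / 4 = 367.7 mg/h

368 mg/h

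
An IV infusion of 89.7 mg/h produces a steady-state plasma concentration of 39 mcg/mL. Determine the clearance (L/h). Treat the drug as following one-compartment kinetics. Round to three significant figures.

2.30 L/h

At steady state, infusion rate = CL × Css, so CL = rate / Css.
CL = 89.7 / 39 = 2.300 L/h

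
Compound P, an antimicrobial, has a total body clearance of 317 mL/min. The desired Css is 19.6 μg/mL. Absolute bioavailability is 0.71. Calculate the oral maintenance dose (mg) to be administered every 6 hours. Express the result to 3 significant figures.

3150 mg

CL = 317 mL/min = 317 × 0.06 = 19.02 L/h
At steady state, dose per interval replaces the amount cleared in that interval: F·D/τ = CL·Css.
D = CL × Css × τ / F = 19.02 × 19.6 × 6 / 0.71 = 3150 mg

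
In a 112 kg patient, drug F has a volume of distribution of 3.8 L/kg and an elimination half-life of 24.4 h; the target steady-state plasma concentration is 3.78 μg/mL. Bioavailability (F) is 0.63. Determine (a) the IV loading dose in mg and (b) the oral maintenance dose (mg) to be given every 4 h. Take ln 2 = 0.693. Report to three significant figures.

Vd(total) = 112 kg × 3.8 L/kg = 425.6 L
LD = Vd × C = 425.6 × 3.78 = 1609 mg
CL = 0.693 × Vd / t½ = 0.693 × 425.6 / 24.4 = 12.09 L/h
D = CL × Css × τ / F = 12.09 × 3.78 × 4 / 0.63 = 290.2 mg

(a) 1610 mg; (b) 290 mg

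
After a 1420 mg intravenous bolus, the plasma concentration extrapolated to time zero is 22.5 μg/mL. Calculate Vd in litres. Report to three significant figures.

Immediately after an IV bolus, C₀ = Dose / Vd, so Vd = Dose / C₀.
Vd = 1420 / 22.5 = 63.11 L

63.1 L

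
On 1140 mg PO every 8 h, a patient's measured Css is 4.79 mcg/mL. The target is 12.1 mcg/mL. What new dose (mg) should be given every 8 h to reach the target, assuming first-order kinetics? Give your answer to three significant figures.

With linear kinetics, Css is proportional to dose rate (D/τ) at fixed clearance.
D₂ = D₁ × (Css,target / Css,current) = 1140 × 12.1/4.79 = 2880 mg

2880 mg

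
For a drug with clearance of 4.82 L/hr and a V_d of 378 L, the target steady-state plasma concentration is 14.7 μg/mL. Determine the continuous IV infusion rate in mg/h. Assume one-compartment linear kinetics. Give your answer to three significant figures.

70.9 mg/h

Maintenance depends on clearance, not Vd — rate in must match rate out.
R₀ = 4.820 × 14.7 = 70.85 mg/h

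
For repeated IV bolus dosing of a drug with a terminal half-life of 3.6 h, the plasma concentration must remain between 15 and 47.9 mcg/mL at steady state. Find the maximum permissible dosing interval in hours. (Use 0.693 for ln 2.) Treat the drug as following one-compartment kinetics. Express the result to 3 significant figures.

k = 0.693 / t½ = 0.693 / 3.6 = 0.1925 h⁻¹
Between IV bolus doses, concentration decays as C = C₀·e^(−kτ), so C_peak/C_trough = e^(kτ).
τ_max = ln(C_peak/C_trough) / k = ln(47.9/15) / 0.1925 = 1.161 / 0.1925 = 6.031 h

6.03 h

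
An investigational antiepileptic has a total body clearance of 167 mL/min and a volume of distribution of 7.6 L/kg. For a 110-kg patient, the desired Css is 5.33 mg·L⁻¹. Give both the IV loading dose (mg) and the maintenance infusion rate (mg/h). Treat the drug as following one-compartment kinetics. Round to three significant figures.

(a) 4460 mg; (b) 53.4 mg/h

Vd = 7.6 L/kg × 110 kg = 836.0 L
LD = Vd · C_target = 836.0 × 5.33 = 4456 mg
Convert clearance: 167 mL/min × 60 min/h ÷ 1000 mL/L = 10.02 L/h
Maintenance infusion rate = CL × Css = 10.02 × 5.33 = 53.41 mg/h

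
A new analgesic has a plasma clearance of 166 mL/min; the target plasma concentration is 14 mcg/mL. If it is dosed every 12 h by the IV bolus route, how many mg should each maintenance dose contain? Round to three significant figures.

1670 mg

CL = 166 mL/min = 166 × 0.06 = 9.960 L/h
D = CL × Css × τ = 9.960 × 14 × 12 = 1673 mg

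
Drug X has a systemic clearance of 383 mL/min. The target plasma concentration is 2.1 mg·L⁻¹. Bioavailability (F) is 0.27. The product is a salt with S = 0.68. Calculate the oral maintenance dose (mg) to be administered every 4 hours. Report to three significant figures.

1050 mg

Convert clearance: 383 mL/min × 60 min/h ÷ 1000 mL/L = 22.98 L/h
D = CL × Css × τ / F / S = 22.98 × 2.1 × 4 / 0.27 / 0.68 = 1051 mg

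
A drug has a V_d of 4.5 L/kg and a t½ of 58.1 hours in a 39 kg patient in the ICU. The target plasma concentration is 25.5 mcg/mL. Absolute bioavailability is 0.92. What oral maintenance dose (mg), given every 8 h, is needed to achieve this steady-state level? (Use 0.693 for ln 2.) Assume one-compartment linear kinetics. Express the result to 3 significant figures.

464 mg

Total Vd = 4.5 × 39 = 175.5 L
CL = ln 2 · Vd / t½ = 0.693 × 175.5 / 58.1 = 2.093 L/h
D = CL × Css × τ / F = 2.093 × 25.5 × 8 / 0.92 = 464.1 mg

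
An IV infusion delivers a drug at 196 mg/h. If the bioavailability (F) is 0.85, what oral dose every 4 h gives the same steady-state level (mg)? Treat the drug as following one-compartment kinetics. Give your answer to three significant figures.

922 mg

To maintain the same Css, the systemic dosing rate must be unchanged: F·D/τ = infusion rate.
D = rate × τ / F = 196 × 4 / 0.85 = 922.4 mg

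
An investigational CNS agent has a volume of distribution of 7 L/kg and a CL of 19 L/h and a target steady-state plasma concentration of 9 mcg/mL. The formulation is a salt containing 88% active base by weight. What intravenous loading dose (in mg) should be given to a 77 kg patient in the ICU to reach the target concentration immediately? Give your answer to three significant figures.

Vd = 7 L/kg × 77 kg = 539.0 L
LD = Vd × C / S = 539.0 × 9.000 / 0.88 = 5513 mg

5510 mg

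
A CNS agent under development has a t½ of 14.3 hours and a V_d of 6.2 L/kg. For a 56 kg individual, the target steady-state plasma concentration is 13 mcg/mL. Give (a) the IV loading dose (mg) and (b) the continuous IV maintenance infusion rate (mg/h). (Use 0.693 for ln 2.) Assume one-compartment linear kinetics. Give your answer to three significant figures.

Vd = 6.2 L/kg × 56 kg = 347.2 L
LD = Vd × C = 347.2 × 13 = 4514 mg
CL = 0.693 × Vd / t½ = 0.693 × 347.2 / 14.3 = 16.83 L/h
Infusion rate = CL × Css = 16.83 × 13 = 218.8 mg/h

(a) 4510 mg; (b) 219 mg/h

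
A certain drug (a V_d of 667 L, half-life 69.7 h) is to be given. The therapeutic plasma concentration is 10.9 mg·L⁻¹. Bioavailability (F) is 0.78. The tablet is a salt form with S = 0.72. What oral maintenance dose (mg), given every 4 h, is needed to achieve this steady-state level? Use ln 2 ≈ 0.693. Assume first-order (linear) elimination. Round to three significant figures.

515 mg

CL = ln 2 · Vd / t½ = 0.693 × 667.0 / 69.7 = 6.632 L/h
D = CL × Css × τ / F / S = 6.632 × 10.9 × 4 / 0.78 / 0.72 = 514.9 mg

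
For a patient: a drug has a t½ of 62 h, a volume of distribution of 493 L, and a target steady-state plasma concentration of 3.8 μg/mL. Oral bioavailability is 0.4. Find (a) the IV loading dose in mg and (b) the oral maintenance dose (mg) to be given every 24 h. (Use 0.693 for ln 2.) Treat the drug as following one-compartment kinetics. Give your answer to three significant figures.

LD = Vd × C = 493.0 × 3.8 = 1873 mg
CL = 0.693 × Vd / t½ = 0.693 × 493.0 / 62 = 5.510 L/h
D = CL × Css × τ / F = 5.510 × 3.8 × 24 / 0.4 = 1256 mg

(a) 1870 mg; (b) 1260 mg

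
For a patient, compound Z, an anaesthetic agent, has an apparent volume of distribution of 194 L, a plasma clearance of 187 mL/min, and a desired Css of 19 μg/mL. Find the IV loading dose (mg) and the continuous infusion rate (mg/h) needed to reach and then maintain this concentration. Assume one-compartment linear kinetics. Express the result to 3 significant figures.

Loading dose = Vd × C = 194.0 × 19 = 3686 mg
CL = 187 mL/min × 60/1000 = 11.22 L/h
Maintenance infusion rate = CL × Css = 11.22 × 19 = 213.2 mg/h

(a) 3690 mg; (b) 213 mg/h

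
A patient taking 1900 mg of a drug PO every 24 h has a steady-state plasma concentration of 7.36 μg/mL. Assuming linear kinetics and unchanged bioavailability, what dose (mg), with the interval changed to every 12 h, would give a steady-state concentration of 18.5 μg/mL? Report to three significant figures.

2390 mg

For first-order elimination, Css ∝ F·D/(CL·τ); F and CL are unchanged, so Css ∝ D/τ.
D₂ = D₁ × (Css,target / Css,current) × (τ₂/τ₁) = 1900 × (18.5/7.36) × (12/24) = 2388 mg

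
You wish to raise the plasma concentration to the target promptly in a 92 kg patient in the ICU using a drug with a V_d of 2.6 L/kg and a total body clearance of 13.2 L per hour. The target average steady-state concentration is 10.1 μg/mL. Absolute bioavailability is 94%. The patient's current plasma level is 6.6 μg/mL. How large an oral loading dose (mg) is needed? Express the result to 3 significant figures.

Vd = 2.6 L/kg × 92 kg = 239.2 L
Concentration deficit ΔC = 10.1 − 6.6 = 3.500 mg/L
LD = Vd × ΔC / F = 239.2 × 3.500 / 0.94 = 890.6 mg

891 mg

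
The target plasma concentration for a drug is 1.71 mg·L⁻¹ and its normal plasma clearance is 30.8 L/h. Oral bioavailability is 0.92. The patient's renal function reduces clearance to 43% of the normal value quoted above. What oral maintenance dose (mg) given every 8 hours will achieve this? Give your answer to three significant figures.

Patient clearance = 0.43 × 30.80 = 13.24 L/h
D = CL × Css × τ / F = 13.24 × 1.71 × 8 / 0.92 = 196.9 mg

197 mg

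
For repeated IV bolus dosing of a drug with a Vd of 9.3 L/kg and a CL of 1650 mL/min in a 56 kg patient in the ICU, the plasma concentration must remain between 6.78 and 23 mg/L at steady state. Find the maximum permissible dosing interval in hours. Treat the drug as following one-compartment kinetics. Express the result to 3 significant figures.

6.43 h

Vd(total) = 56 kg × 9.3 L/kg = 520.8 L
Convert clearance: 1650 mL/min × 60 min/h ÷ 1000 mL/L = 99.00 L/h
k = CL / Vd = 99.00 / 520.8 = 0.1901 h⁻¹
Between IV bolus doses, concentration decays as C = C₀·e^(−kτ), so C_peak/C_trough = e^(kτ).
τ_max = ln(C_peak/C_trough) / k = ln(23/6.78) / 0.1901 = 1.222 / 0.1901 = 6.428 h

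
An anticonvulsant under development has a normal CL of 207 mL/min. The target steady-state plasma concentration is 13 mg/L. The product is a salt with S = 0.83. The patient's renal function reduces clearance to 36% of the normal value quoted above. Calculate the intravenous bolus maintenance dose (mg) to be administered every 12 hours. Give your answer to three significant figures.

CL = 207 mL/min = 207 × 0.06 = 12.42 L/h
Patient clearance = 0.36 × 12.42 = 4.471 L/h
D = CL × Css × τ / S = 4.471 × 13 × 12 / 0.83 = 840.3 mg

840 mg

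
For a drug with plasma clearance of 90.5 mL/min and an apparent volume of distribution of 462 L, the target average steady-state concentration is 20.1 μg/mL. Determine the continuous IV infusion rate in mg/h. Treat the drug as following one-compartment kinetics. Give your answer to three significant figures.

109 mg/h

CL = 90.5 mL/min × 60/1000 = 5.430 L/h
Rate = CL × Css = 5.430 × 20.1 = 109.1 mg/h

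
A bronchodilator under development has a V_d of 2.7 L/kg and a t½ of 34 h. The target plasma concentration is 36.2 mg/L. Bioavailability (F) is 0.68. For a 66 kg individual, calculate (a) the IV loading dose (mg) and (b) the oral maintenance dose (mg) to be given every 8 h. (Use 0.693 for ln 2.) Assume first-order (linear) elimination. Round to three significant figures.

Vd(total) = 66 kg × 2.7 L/kg = 178.2 L
LD = Vd × C = 178.2 × 36.2 = 6451 mg
CL = 0.693 × Vd / t½ = 0.693 × 178.2 / 34 = 3.632 L/h
D = CL × Css × τ / F = 3.632 × 36.2 × 8 / 0.68 = 1547 mg

(a) 6450 mg; (b) 1550 mg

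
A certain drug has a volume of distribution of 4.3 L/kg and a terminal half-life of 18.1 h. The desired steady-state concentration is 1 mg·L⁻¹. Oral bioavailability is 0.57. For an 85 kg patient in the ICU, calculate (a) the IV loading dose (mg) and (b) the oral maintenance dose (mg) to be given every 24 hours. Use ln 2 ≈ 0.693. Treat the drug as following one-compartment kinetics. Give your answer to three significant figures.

Vd(total) = 85 kg × 4.3 L/kg = 365.5 L
LD = Vd × C = 365.5 × 1 = 365.5 mg
CL = 0.693 × Vd / t½ = 0.693 × 365.5 / 18.1 = 13.99 L/h
D = CL × Css × τ / F = 13.99 × 1 × 24 / 0.57 = 589.1 mg

(a) 366 mg; (b) 589 mg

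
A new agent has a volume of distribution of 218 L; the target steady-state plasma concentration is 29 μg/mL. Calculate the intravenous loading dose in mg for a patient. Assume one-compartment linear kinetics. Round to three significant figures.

6320 mg

LD = Vd × C = 218.0 × 29.00 = 6322 mg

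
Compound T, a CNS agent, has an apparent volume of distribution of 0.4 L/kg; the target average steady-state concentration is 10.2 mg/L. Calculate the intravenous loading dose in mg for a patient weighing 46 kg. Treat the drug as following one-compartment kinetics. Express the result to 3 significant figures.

Vd(total) = 46 kg × 0.4 L/kg = 18.40 L
The loading dose fills Vd to the target concentration.
LD = Vd × C = 18.40 × 10.20 = 187.7 mg

188 mg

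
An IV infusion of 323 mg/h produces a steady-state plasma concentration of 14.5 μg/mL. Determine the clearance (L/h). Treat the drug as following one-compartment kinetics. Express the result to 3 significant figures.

At steady state, infusion rate = CL × Css, so CL = rate / Css.
CL = 323 / 14.5 = 22.28 L/h

22.3 L/h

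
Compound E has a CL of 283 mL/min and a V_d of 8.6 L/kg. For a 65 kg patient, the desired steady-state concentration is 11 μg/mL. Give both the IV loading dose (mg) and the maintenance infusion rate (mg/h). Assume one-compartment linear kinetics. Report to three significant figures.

Total Vd = 8.6 × 65 = 559.0 L
Loading: fill Vd to C_target → 559.0 L × 11 mg/L = 6149 mg
CL = 283 mL/min × 60/1000 = 16.98 L/h
Maintenance: replace elimination → rate = CL × Css = 16.98 × 11 = 186.8 mg/h

(a) 6150 mg; (b) 187 mg/h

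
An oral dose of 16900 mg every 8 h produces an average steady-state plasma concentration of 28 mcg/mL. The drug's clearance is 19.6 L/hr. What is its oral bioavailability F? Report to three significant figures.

0.260

F·D/τ = CL·Css at steady state → F = CL·Css·τ / D.
F = 19.6 × 28 × 8 / 16900 = 0.260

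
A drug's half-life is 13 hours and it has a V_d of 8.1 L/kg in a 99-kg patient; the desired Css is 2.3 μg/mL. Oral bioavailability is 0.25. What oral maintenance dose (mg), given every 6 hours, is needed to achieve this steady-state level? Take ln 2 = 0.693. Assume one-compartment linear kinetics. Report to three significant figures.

2360 mg

Total Vd = 8.1 × 99 = 801.9 L
k = 0.693/13 = 0.05331 h⁻¹, so CL = k·Vd = 0.05331 × 801.9 = 42.75 L/h
D = CL × Css × τ / F = 42.75 × 2.3 × 6 / 0.25 = 2360 mg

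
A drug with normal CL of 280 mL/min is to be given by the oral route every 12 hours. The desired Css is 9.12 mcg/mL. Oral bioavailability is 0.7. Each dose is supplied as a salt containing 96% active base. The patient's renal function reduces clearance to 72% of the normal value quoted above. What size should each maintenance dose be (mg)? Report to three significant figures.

1970 mg

CL = 280 mL/min = 280 × 0.06 = 16.80 L/h
Patient clearance = 0.72 × 16.80 = 12.10 L/h
D = CL × Css × τ / F / S = 12.10 × 9.12 × 12 / 0.7 / 0.96 = 1971 mg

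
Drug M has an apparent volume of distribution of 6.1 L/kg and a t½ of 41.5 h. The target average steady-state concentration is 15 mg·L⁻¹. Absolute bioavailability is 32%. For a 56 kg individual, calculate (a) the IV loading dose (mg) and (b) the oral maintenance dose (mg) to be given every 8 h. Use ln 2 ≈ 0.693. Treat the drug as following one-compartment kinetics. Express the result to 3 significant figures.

Vd(total) = 56 kg × 6.1 L/kg = 341.6 L
LD = Vd × C = 341.6 × 15 = 5124 mg
CL = 0.693 × Vd / t½ = 0.693 × 341.6 / 41.5 = 5.704 L/h
D = CL × Css × τ / F = 5.704 × 15 × 8 / 0.32 = 2139 mg

(a) 5120 mg; (b) 2140 mg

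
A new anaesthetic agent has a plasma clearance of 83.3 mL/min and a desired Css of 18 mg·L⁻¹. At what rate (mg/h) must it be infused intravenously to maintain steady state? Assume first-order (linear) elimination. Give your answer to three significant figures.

Convert clearance: 83.3 mL/min × 60 min/h ÷ 1000 mL/L = 4.998 L/h
Rate = CL × Css = 4.998 × 18 = 89.96 mg/h

90.0 mg/h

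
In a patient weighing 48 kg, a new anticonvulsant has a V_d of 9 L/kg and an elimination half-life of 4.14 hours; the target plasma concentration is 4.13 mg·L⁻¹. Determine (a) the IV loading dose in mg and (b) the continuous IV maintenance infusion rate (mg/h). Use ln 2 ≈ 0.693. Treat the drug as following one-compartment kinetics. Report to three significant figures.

(a) 1780 mg; (b) 299 mg/h

Vd = 9 L/kg × 48 kg = 432.0 L
LD = Vd × C = 432.0 × 4.13 = 1784 mg
CL = 0.693 × Vd / t½ = 0.693 × 432.0 / 4.14 = 72.31 L/h
Infusion rate = CL × Css = 72.31 × 4.13 = 298.6 mg/h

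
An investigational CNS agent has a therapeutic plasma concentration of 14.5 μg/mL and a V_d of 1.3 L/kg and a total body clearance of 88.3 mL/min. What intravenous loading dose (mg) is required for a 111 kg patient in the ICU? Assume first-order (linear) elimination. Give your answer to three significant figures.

2090 mg

Total Vd = 1.3 × 111 = 144.3 L
The loading dose fills Vd to the target concentration.
LD = Vd × C = 144.3 × 14.50 = 2092 mg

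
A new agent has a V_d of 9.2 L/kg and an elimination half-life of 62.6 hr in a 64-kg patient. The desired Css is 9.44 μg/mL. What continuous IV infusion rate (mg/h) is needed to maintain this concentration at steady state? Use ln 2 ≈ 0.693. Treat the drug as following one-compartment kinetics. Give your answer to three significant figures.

61.5 mg/h

Vd = 9.2 L/kg × 64 kg = 588.8 L
CL = ln 2 · Vd / t½ = 0.693 × 588.8 / 62.6 = 6.518 L/h
Infusion rate = CL × Css = 6.518 × 9.44 = 61.53 mg/h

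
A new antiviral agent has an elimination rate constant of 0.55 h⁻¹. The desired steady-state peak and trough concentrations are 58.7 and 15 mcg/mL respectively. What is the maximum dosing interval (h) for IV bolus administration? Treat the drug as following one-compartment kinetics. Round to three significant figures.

Between IV bolus doses, concentration decays as C = C₀·e^(−kτ), so C_peak/C_trough = e^(kτ).
τ_max = ln(C_peak/C_trough) / k = ln(58.7/15) / 0.5500 = 1.364 / 0.5500 = 2.480 h

2.48 h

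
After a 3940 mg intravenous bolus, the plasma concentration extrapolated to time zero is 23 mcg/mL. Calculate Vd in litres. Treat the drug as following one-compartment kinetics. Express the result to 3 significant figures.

Immediately after an IV bolus, C₀ = Dose / Vd, so Vd = Dose / C₀.
Vd = 3940 / 23 = 171.3 L

171 L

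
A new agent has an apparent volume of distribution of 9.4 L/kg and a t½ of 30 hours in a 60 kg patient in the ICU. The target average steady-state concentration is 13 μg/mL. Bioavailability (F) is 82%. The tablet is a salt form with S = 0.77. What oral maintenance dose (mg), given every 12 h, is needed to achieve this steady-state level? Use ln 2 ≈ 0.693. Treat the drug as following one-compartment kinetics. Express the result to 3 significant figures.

3220 mg

Vd = 9.4 L/kg × 60 kg = 564.0 L
CL = ln 2 · Vd / t½ = 0.693 × 564.0 / 30 = 13.03 L/h
D = CL × Css × τ / F / S = 13.03 × 13 × 12 / 0.82 / 0.77 = 3219 mg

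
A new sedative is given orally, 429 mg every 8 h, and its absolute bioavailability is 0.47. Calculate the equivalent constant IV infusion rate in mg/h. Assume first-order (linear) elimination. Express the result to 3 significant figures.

Equivalent systemic input: infusion rate = F·D/τ.
Rate = 0.47 × 429 / 8 = 25.20 mg/h

25.2 mg/h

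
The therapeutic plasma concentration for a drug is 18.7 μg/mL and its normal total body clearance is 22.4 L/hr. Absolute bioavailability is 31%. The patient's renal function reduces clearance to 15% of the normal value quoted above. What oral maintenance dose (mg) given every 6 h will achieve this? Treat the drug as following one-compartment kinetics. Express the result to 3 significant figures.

1220 mg

Patient clearance = 0.15 × 22.40 = 3.360 L/h
D = CL × Css × τ / F = 3.360 × 18.7 × 6 / 0.31 = 1216 mg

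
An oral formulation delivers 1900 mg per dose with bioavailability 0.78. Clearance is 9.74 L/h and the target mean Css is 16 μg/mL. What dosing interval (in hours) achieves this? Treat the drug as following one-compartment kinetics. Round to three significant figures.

F·D/τ = CL·Css → τ = F·D / (CL·Css).
τ = 0.78 × 1900 / (9.74 × 16) = 9.510 h

9.51 h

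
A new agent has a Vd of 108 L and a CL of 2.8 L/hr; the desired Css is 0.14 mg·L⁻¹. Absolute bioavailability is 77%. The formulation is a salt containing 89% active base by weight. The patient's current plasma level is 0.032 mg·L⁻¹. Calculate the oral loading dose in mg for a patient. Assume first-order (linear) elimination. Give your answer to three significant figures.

17.0 mg

Concentration deficit ΔC = 0.14 − 0.032 = 0.1080 mg/L
LD = Vd × ΔC / F / S = 108.0 × 0.1080 / 0.77 / 0.89 = 17.02 mg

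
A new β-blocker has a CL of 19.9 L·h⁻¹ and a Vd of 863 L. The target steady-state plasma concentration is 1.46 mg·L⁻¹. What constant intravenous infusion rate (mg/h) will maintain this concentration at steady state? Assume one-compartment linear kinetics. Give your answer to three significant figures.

29.1 mg/h

R₀ = 19.90 × 1.46 = 29.05 mg/h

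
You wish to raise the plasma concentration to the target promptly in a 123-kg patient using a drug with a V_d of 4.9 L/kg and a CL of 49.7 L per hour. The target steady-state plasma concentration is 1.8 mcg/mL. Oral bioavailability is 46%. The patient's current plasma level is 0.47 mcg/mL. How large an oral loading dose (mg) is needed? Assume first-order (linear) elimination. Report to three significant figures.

Vd = 4.9 L/kg × 123 kg = 602.7 L
Loading dose depends on Vd (not clearance): it fills the distribution volume.
Concentration deficit ΔC = 1.8 − 0.47 = 1.330 mg/L
LD = Vd × ΔC / F = 602.7 × 1.330 / 0.46 = 1743 mg

1740 mg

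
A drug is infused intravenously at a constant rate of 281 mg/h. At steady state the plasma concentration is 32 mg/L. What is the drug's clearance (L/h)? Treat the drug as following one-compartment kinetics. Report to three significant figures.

At steady state, infusion rate = CL × Css, so CL = rate / Css.
CL = 281 / 32 = 8.781 L/h

8.78 L/h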